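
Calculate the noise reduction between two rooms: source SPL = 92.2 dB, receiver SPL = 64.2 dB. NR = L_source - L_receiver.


NR = L_source - L_receiver (difference between source and receiving room levels)
NR = 92.2 - 64.2 = 28 dB


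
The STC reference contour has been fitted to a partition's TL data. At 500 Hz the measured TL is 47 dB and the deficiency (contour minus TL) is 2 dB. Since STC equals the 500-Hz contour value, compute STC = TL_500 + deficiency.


By ASTM E413, STC = value of the fitted reference contour at 500 Hz.
Contour value at 500 Hz = TL_500 + deficiency = 47 + 2 = 49
STC = 49


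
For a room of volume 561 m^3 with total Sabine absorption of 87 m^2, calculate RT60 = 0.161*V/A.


RT60 = 0.161 * 561 / 87 = 1.0382 s


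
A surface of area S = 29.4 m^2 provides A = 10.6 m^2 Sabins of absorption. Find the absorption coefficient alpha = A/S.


Absorption coefficient = absorbed power / incident power
alpha = A / S = 10.6 / 29.4 = 0.36054


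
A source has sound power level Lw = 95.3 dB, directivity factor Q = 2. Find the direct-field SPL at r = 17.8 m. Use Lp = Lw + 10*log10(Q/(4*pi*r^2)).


4*pi*r^2 = 4*pi*17.8^2 = 3981.53 m^2
Q / (4*pi*r^2) = 2 / 3981.53 = 0.000502319
Lp = 95.3 + 10*log10(0.000502319) = 62.31 dB


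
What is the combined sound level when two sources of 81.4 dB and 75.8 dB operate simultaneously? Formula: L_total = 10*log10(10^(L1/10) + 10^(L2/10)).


10^(81.4/10) = 1.38038e+08
10^(75.8/10) = 3.80189e+07
Sum = 1.38038e+08 + 3.80189e+07 = 1.76057e+08
L_total = 10*log10(1.76057e+08) = 82.457 dB


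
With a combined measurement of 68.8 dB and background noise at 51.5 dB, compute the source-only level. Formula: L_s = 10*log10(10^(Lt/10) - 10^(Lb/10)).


10^(68.8/10) = 7.58578e+06
10^(51.5/10) = 141254
Difference = 7.58578e+06 - 141254 = 7.44453e+06
L_source = 10*log10(7.44453e+06) = 68.718 dB


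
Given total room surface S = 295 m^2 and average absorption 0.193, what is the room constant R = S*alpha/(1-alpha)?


R = 295 * 0.193 / (1 - 0.193) = 70.551 m^2


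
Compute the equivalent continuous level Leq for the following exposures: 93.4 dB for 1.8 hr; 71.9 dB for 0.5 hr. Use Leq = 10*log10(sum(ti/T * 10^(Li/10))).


T_total = 1.8 + 0.5 = 2.3 hr
(1.8/2.3) * 10^(93.4/10) = 1.71216e+09
(0.5/2.3) * 10^(71.9/10) = 3.36699e+06
Sum = 1.71216e+09 + 3.36699e+06 = 1.71553e+09
Leq = 10*log10(1.71553e+09) = 92.344 dB


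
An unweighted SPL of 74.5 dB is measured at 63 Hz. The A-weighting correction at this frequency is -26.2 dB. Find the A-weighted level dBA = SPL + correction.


A-weighting table: 63 Hz -> -26.2 dB correction
SPL_A = SPL + correction = 74.5 + (-26.2) = 48.3 dBA


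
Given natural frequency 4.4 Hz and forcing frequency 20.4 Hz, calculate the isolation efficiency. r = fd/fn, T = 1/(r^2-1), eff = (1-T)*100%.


r = 20.4 / 4.4 = 4.63636
r^2 - 1 = 4.63636^2 - 1 = 20.4958
T = 1/20.4958 = 0.0487905
Efficiency = (1 - 0.0487905)*100 = 95.121 %


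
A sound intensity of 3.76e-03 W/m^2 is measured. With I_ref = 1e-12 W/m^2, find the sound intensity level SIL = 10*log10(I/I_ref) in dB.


I / I_ref = 3.76e-03 / 1e-12 = 3.76e+09
SIL = 10 * log10(3.76e+09) = 95.752 dB


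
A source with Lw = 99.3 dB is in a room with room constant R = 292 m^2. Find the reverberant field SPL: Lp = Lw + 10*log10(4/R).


4/R = 4/292 = 0.0136986
Lp = 99.3 + 10*log10(0.0136986) = 80.667 dB


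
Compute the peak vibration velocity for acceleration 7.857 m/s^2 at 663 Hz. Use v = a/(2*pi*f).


omega = 2*pi*f = 2*pi*663 = 4165.75 rad/s
v = a / omega = 7.857 / 4165.75 = 0.0018861 m/s


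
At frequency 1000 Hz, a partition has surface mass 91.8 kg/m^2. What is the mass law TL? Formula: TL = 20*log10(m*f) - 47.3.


m * f = 91.8 * 1000 = 91800
20*log10(91800) = 99.2569 dB
TL = 99.2569 - 47.3 = 51.957 dB


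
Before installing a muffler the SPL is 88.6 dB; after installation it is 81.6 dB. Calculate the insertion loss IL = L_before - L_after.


Insertion loss = SPL without muffler - SPL with muffler
IL = 88.6 - 81.6 = 7 dB


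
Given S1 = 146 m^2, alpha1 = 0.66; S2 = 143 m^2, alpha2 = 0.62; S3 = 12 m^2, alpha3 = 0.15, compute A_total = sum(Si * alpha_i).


146 * 0.66 = 96.36
143 * 0.62 = 88.66
12 * 0.15 = 1.8
A_total = 96.36 + 88.66 + 1.8 = 186.82 m^2


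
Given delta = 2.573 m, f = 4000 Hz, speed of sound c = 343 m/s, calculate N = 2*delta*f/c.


N = 2*delta*f/c = 2*delta/lambda, where lambda = c/f
lambda = 343 / 4000 = 0.08575 m
N = 2 * 2.573 / 0.08575 = 60.012


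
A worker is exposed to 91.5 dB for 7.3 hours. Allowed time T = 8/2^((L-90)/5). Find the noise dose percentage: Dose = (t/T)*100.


T_allowed = 8 / 2^((91.5 - 90)/5) = 6.49802 hr
Dose = 7.3 / 6.49802 * 100 = 112.34 %


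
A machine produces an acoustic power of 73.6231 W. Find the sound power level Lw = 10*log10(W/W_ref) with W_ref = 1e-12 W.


W / W_ref = 73.6231 / 1e-12 = 7.36231e+13
Lw = 10 * log10(7.36231e+13) = 138.67 dB


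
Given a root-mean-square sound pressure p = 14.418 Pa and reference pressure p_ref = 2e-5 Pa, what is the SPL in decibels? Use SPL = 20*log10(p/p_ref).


p / p_ref = 14.418 / 2e-5 = 720900
SPL = 20 * log10(720900) = 117.16 dB


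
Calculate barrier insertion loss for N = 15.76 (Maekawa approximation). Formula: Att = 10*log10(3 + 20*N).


3 + 20*N = 3 + 20*15.76 = 318.2
Att = 10*log10(318.2) = 25.027 dB


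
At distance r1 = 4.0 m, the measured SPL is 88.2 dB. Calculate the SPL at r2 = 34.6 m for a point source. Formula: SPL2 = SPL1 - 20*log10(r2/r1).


r2/r1 = 34.6/4.0 = 8.65
Correction = 20*log10(8.65) = 18.7403 dB
SPL2 = 88.2 - 18.7403 = 69.46 dB


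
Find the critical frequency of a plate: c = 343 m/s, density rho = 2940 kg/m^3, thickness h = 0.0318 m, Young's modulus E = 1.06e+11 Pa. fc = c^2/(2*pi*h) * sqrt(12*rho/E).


12*rho/E = 12*2940/1.06e+11 = 3.3283e-07
sqrt(12*rho/E) = sqrt(3.3283e-07) = 0.000576914
c^2/(2*pi*h) = 343^2/(2*pi*0.0318) = 588818
fc = 588818 * 0.000576914 = 339.7 Hz


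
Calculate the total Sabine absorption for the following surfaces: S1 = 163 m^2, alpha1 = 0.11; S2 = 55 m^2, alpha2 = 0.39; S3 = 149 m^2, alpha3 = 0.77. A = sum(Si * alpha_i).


163 * 0.11 = 17.93
55 * 0.39 = 21.45
149 * 0.77 = 114.73
A_total = 17.93 + 21.45 + 114.73 = 154.11 m^2


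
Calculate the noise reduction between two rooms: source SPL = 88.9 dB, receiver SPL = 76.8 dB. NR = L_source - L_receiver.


NR = L_source - L_receiver (difference between source and receiving room levels)
NR = 88.9 - 76.8 = 12.1 dB


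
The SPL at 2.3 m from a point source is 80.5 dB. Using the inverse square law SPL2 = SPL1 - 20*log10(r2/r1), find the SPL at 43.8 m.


r2/r1 = 43.8/2.3 = 19.0435
Correction = 20*log10(19.0435) = 25.5949 dB
SPL2 = 80.5 - 25.5949 = 54.905 dB


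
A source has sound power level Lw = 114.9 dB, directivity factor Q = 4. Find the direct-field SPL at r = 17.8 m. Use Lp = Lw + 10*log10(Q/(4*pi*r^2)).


4*pi*r^2 = 4*pi*17.8^2 = 3981.53 m^2
Q / (4*pi*r^2) = 4 / 3981.53 = 0.00100464
Lp = 114.9 + 10*log10(0.00100464) = 84.92 dB


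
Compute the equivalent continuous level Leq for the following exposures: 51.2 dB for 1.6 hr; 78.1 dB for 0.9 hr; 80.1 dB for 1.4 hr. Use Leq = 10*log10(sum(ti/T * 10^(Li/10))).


T_total = 1.6 + 0.9 + 1.4 = 3.9 hr
(1.6/3.9) * 10^(51.2/10) = 54082.3
(0.9/3.9) * 10^(78.1/10) = 1.48997e+07
(1.4/3.9) * 10^(80.1/10) = 3.67336e+07
Sum = 54082.3 + 1.48997e+07 + 3.67336e+07 = 5.16874e+07
Leq = 10*log10(5.16874e+07) = 77.134 dB


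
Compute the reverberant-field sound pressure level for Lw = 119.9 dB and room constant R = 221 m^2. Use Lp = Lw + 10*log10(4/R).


4/R = 4/221 = 0.0180995
Lp = 119.9 + 10*log10(0.0180995) = 102.48 dB


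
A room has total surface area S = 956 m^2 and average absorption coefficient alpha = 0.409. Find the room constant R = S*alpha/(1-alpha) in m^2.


R = 956 * 0.409 / (1 - 0.409) = 661.6 m^2


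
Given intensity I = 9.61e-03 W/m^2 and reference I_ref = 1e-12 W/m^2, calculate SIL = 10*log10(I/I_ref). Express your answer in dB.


I / I_ref = 9.61e-03 / 1e-12 = 9.61e+09
SIL = 10 * log10(9.61e+09) = 99.827 dB


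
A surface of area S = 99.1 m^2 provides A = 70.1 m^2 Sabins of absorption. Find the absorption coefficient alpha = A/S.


Absorption coefficient = absorbed power / incident power
alpha = A / S = 70.1 / 99.1 = 0.70737


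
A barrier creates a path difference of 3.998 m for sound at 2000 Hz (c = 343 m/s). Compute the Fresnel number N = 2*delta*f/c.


N = 2*delta*f/c = 2*delta/lambda, where lambda = c/f
lambda = 343 / 2000 = 0.1715 m
N = 2 * 3.998 / 0.1715 = 46.624


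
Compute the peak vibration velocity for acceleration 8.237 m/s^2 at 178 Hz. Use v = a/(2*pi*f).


omega = 2*pi*f = 2*pi*178 = 1118.41 rad/s
v = a / omega = 8.237 / 1118.41 = 0.0073649 m/s


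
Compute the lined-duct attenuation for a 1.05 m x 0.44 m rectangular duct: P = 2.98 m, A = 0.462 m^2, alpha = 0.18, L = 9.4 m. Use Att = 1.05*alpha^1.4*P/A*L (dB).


alpha^1.4 = 0.18^1.4 = 0.0906529
Attenuation rate = 1.05 * alpha^1.4 * P / A
= 1.05 * 0.0906529 * 2.98 / 0.462 = 0.613967 dB/m
Total Att = 0.613967 * 9.4 = 5.7713 dB


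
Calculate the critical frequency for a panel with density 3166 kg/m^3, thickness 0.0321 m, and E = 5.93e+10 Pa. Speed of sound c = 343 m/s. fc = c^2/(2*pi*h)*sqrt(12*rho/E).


12*rho/E = 12*3166/5.93e+10 = 6.40675e-07
sqrt(12*rho/E) = sqrt(6.40675e-07) = 0.000800422
c^2/(2*pi*h) = 343^2/(2*pi*0.0321) = 583315
fc = 583315 * 0.000800422 = 466.9 Hz


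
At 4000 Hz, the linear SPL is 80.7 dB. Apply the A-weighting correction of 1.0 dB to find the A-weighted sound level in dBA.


A-weighting table: 4000 Hz -> 1.0 dB correction
SPL_A = SPL + correction = 80.7 + (1.0) = 81.7 dBA


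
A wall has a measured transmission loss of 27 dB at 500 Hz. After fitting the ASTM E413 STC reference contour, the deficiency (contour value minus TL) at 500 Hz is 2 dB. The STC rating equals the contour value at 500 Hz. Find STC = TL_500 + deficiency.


By ASTM E413, STC = value of the fitted reference contour at 500 Hz.
Contour value at 500 Hz = TL_500 + deficiency = 27 + 2 = 29
STC = 29


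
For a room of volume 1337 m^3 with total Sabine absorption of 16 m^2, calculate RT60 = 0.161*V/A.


RT60 = 0.161 * 1337 / 16 = 13.454 s


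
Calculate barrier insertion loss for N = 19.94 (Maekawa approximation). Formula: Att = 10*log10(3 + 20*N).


3 + 20*N = 3 + 20*19.94 = 401.8
Att = 10*log10(401.8) = 26.04 dB


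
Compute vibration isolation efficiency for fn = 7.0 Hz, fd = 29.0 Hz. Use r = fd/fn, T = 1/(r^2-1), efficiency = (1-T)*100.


r = 29.0 / 7.0 = 4.14286
r^2 - 1 = 4.14286^2 - 1 = 16.1633
T = 1/16.1633 = 0.0618686
Efficiency = (1 - 0.0618686)*100 = 93.813 %


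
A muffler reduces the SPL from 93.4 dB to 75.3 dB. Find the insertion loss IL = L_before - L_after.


Insertion loss = SPL without muffler - SPL with muffler
IL = 93.4 - 75.3 = 18.1 dB


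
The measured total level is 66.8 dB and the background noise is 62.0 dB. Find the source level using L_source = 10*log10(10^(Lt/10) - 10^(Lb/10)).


10^(66.8/10) = 4.7863e+06
10^(62.0/10) = 1.58489e+06
Difference = 4.7863e+06 - 1.58489e+06 = 3.20141e+06
L_source = 10*log10(3.20141e+06) = 65.053 dB


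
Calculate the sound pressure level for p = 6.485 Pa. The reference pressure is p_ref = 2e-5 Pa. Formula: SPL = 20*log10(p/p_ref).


p / p_ref = 6.485 / 2e-5 = 324250
SPL = 20 * log10(324250) = 110.22 dB


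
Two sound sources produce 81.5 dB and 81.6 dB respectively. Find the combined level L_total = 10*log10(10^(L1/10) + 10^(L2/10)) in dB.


10^(81.5/10) = 1.41254e+08
10^(81.6/10) = 1.44544e+08
Sum = 1.41254e+08 + 1.44544e+08 = 2.85798e+08
L_total = 10*log10(2.85798e+08) = 84.561 dB


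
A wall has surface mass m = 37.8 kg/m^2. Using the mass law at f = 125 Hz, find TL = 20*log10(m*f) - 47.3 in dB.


m * f = 37.8 * 125 = 4725
20*log10(4725) = 73.488 dB
TL = 73.488 - 47.3 = 26.188 dB


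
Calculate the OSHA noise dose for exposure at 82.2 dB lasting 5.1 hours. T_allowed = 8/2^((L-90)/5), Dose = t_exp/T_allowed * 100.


T_allowed = 8 / 2^((82.2 - 90)/5) = 23.5883 hr
Dose = 5.1 / 23.5883 * 100 = 21.621 %


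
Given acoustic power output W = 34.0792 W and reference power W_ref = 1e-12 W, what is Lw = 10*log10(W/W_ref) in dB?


W / W_ref = 34.0792 / 1e-12 = 3.40792e+13
Lw = 10 * log10(3.40792e+13) = 135.32 dB


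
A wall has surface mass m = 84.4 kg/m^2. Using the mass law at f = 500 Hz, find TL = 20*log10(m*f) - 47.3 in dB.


m * f = 84.4 * 500 = 42200
20*log10(42200) = 92.5062 dB
TL = 92.5062 - 47.3 = 45.206 dB


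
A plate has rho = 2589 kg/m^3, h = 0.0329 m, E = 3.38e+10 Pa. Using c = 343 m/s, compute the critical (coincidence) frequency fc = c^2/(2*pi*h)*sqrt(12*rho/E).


12*rho/E = 12*2589/3.38e+10 = 9.19172e-07
sqrt(12*rho/E) = sqrt(9.19172e-07) = 0.000958735
c^2/(2*pi*h) = 343^2/(2*pi*0.0329) = 569131
fc = 569131 * 0.000958735 = 545.65 Hz


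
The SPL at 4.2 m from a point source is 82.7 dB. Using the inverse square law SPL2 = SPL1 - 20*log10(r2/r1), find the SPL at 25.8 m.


r2/r1 = 25.8/4.2 = 6.14286
Correction = 20*log10(6.14286) = 15.7674 dB
SPL2 = 82.7 - 15.7674 = 66.933 dB


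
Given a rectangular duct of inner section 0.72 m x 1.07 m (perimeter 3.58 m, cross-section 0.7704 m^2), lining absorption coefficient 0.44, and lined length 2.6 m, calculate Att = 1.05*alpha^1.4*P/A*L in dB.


alpha^1.4 = 0.44^1.4 = 0.316835
Attenuation rate = 1.05 * alpha^1.4 * P / A
= 1.05 * 0.316835 * 3.58 / 0.7704 = 1.54593 dB/m
Total Att = 1.54593 * 2.6 = 4.0194 dB


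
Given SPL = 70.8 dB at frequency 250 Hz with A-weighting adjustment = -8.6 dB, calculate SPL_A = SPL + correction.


A-weighting table: 250 Hz -> -8.6 dB correction
SPL_A = SPL + correction = 70.8 + (-8.6) = 62.2 dBA


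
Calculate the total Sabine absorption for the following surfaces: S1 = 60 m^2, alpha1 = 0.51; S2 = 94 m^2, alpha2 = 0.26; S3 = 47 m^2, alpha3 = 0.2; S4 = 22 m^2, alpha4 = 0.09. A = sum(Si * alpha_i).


60 * 0.51 = 30.6
94 * 0.26 = 24.44
47 * 0.2 = 9.4
22 * 0.09 = 1.98
A_total = 30.6 + 24.44 + 9.4 + 1.98 = 66.42 m^2


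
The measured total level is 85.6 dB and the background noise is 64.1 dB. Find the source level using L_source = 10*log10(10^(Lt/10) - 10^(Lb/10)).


10^(85.6/10) = 3.63078e+08
10^(64.1/10) = 2.5704e+06
Difference = 3.63078e+08 - 2.5704e+06 = 3.60508e+08
L_source = 10*log10(3.60508e+08) = 85.569 dB


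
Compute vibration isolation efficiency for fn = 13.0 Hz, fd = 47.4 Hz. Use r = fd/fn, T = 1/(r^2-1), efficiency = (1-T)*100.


r = 47.4 / 13.0 = 3.64615
r^2 - 1 = 3.64615^2 - 1 = 12.2944
T = 1/12.2944 = 0.0813378
Efficiency = (1 - 0.0813378)*100 = 91.866 %


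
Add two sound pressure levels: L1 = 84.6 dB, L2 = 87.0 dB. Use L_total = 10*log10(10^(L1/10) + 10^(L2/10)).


10^(84.6/10) = 2.88403e+08
10^(87.0/10) = 5.01187e+08
Sum = 2.88403e+08 + 5.01187e+08 = 7.8959e+08
L_total = 10*log10(7.8959e+08) = 88.974 dB


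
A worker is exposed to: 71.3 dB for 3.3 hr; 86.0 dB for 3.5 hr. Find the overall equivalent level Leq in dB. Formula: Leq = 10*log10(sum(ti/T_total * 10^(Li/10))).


T_total = 3.3 + 3.5 = 6.8 hr
(3.3/6.8) * 10^(71.3/10) = 6.54644e+06
(3.5/6.8) * 10^(86.0/10) = 2.04908e+08
Sum = 6.54644e+06 + 2.04908e+08 = 2.11454e+08
Leq = 10*log10(2.11454e+08) = 83.252 dB


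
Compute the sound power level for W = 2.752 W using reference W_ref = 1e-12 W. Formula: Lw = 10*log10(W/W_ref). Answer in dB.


W / W_ref = 2.752 / 1e-12 = 2.752e+12
Lw = 10 * log10(2.752e+12) = 124.4 dB


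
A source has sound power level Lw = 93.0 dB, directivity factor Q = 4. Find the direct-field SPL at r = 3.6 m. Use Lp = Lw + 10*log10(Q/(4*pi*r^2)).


4*pi*r^2 = 4*pi*3.6^2 = 162.86 m^2
Q / (4*pi*r^2) = 4 / 162.86 = 0.024561
Lp = 93.0 + 10*log10(0.024561) = 76.902 dB


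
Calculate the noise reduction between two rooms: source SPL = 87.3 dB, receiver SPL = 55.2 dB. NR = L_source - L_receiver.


NR = L_source - L_receiver (difference between source and receiving room levels)
NR = 87.3 - 55.2 = 32.1 dB


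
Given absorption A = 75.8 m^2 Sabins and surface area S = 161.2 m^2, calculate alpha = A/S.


Absorption coefficient = absorbed power / incident power
alpha = A / S = 75.8 / 161.2 = 0.47022


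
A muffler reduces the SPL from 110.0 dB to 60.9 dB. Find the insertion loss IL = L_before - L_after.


Insertion loss = SPL without muffler - SPL with muffler
IL = 110.0 - 60.9 = 49.1 dB


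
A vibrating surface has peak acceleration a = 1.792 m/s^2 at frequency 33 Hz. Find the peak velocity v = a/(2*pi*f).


omega = 2*pi*f = 2*pi*33 = 207.345 rad/s
v = a / omega = 1.792 / 207.345 = 0.0086426 m/s


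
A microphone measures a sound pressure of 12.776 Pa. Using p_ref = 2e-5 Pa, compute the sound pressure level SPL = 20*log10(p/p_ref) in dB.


p / p_ref = 12.776 / 2e-5 = 638800
SPL = 20 * log10(638800) = 116.11 dB


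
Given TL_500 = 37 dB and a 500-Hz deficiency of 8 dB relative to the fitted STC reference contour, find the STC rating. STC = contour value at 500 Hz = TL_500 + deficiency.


By ASTM E413, STC = value of the fitted reference contour at 500 Hz.
Contour value at 500 Hz = TL_500 + deficiency = 37 + 8 = 45
STC = 45


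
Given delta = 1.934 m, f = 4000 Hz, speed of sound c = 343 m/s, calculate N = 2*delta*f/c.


N = 2*delta*f/c = 2*delta/lambda, where lambda = c/f
lambda = 343 / 4000 = 0.08575 m
N = 2 * 1.934 / 0.08575 = 45.108


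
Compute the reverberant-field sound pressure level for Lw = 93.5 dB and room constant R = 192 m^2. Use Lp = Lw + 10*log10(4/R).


4/R = 4/192 = 0.0208333
Lp = 93.5 + 10*log10(0.0208333) = 76.688 dB


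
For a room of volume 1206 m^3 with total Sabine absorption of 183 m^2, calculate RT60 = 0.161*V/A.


RT60 = 0.161 * 1206 / 183 = 1.061 s


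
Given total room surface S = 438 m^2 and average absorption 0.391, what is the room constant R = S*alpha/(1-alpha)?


R = 438 * 0.391 / (1 - 0.391) = 281.21 m^2


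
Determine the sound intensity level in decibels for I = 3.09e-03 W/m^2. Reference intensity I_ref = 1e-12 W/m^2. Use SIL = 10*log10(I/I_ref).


I / I_ref = 3.09e-03 / 1e-12 = 3.09e+09
SIL = 10 * log10(3.09e+09) = 94.9 dB


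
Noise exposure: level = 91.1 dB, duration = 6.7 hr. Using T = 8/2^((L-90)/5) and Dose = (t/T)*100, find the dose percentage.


T_allowed = 8 / 2^((91.1 - 90)/5) = 6.86852 hr
Dose = 6.7 / 6.86852 * 100 = 97.546 %


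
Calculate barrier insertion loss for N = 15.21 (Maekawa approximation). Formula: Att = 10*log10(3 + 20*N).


3 + 20*N = 3 + 20*15.21 = 307.2
Att = 10*log10(307.2) = 24.874 dB


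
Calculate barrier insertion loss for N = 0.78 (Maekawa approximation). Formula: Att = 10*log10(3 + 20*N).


3 + 20*N = 3 + 20*0.78 = 18.6
Att = 10*log10(18.6) = 12.695 dB


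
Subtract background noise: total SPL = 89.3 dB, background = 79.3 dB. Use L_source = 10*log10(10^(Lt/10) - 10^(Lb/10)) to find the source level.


10^(89.3/10) = 8.51138e+08
10^(79.3/10) = 8.51138e+07
Difference = 8.51138e+08 - 8.51138e+07 = 7.66024e+08
L_source = 10*log10(7.66024e+08) = 88.842 dB


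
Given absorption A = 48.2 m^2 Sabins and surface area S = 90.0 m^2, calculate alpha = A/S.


Absorption coefficient = absorbed power / incident power
alpha = A / S = 48.2 / 90.0 = 0.53556


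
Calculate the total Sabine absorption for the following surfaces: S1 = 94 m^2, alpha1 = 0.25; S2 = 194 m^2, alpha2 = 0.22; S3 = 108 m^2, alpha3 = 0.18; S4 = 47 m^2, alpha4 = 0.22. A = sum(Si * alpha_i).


94 * 0.25 = 23.5
194 * 0.22 = 42.68
108 * 0.18 = 19.44
47 * 0.22 = 10.34
A_total = 23.5 + 42.68 + 19.44 + 10.34 = 95.96 m^2


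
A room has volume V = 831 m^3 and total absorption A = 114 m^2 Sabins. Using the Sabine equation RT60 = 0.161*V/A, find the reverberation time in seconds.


RT60 = 0.161 * 831 / 114 = 1.1736 s


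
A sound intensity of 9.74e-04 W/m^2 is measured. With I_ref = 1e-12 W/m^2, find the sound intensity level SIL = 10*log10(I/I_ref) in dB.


I / I_ref = 9.74e-04 / 1e-12 = 9.74e+08
SIL = 10 * log10(9.74e+08) = 89.886 dB


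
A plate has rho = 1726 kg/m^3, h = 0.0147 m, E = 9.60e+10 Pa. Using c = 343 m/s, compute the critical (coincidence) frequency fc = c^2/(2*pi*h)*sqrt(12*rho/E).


12*rho/E = 12*1726/9.60e+10 = 2.1575e-07
sqrt(12*rho/E) = sqrt(2.1575e-07) = 0.000464489
c^2/(2*pi*h) = 343^2/(2*pi*0.0147) = 1.27377e+06
fc = 1.27377e+06 * 0.000464489 = 591.65 Hz


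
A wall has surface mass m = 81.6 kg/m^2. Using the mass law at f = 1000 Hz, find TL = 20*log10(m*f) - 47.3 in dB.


m * f = 81.6 * 1000 = 81600
20*log10(81600) = 98.2338 dB
TL = 98.2338 - 47.3 = 50.934 dB


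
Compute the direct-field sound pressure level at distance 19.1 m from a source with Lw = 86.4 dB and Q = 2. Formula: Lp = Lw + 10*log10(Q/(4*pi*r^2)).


4*pi*r^2 = 4*pi*19.1^2 = 4584.34 m^2
Q / (4*pi*r^2) = 2 / 4584.34 = 0.000436268
Lp = 86.4 + 10*log10(0.000436268) = 52.798 dB


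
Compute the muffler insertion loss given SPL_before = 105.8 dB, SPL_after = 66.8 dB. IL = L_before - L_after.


Insertion loss = SPL without muffler - SPL with muffler
IL = 105.8 - 66.8 = 39 dB


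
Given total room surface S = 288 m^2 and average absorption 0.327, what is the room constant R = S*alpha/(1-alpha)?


R = 288 * 0.327 / (1 - 0.327) = 139.93 m^2


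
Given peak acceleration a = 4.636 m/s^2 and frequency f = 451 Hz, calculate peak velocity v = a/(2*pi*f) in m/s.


omega = 2*pi*f = 2*pi*451 = 2833.72 rad/s
v = a / omega = 4.636 / 2833.72 = 0.001636 m/s


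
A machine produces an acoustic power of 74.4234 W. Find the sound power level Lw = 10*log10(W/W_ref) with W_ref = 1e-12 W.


W / W_ref = 74.4234 / 1e-12 = 7.44234e+13
Lw = 10 * log10(7.44234e+13) = 138.72 dB


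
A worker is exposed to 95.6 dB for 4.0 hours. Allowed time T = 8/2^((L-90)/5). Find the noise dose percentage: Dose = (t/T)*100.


T_allowed = 8 / 2^((95.6 - 90)/5) = 3.68075 hr
Dose = 4.0 / 3.68075 * 100 = 108.67 %


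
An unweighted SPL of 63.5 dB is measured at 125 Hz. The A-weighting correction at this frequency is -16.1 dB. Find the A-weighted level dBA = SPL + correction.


A-weighting table: 125 Hz -> -16.1 dB correction
SPL_A = SPL + correction = 63.5 + (-16.1) = 47.4 dBA


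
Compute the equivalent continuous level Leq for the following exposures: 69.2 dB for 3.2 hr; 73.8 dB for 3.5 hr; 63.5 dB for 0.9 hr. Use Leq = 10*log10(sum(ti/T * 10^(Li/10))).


T_total = 3.2 + 3.5 + 0.9 = 7.6 hr
(3.2/7.6) * 10^(69.2/10) = 3.50216e+06
(3.5/7.6) * 10^(73.8/10) = 1.10473e+07
(0.9/7.6) * 10^(63.5/10) = 265112
Sum = 3.50216e+06 + 1.10473e+07 + 265112 = 1.48146e+07
Leq = 10*log10(1.48146e+07) = 71.707 dB


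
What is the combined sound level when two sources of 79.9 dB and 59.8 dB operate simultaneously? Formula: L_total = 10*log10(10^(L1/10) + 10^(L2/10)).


10^(79.9/10) = 9.77237e+07
10^(59.8/10) = 954993
Sum = 9.77237e+07 + 954993 = 9.86787e+07
L_total = 10*log10(9.86787e+07) = 79.942 dB


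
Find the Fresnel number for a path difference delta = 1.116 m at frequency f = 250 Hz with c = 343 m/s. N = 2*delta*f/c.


N = 2*delta*f/c = 2*delta/lambda, where lambda = c/f
lambda = 343 / 250 = 1.372 m
N = 2 * 1.116 / 1.372 = 1.6268


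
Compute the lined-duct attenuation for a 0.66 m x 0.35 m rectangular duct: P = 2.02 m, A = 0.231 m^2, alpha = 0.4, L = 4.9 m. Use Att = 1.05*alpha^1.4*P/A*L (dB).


alpha^1.4 = 0.4^1.4 = 0.277258
Attenuation rate = 1.05 * alpha^1.4 * P / A
= 1.05 * 0.277258 * 2.02 / 0.231 = 2.54573 dB/m
Total Att = 2.54573 * 4.9 = 12.474 dB


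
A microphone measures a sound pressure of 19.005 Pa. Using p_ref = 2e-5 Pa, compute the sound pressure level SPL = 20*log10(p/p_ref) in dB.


p / p_ref = 19.005 / 2e-5 = 950250
SPL = 20 * log10(950250) = 119.56 dB


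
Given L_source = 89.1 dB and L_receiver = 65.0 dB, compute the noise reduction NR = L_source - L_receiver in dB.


NR = L_source - L_receiver (difference between source and receiving room levels)
NR = 89.1 - 65.0 = 24.1 dB


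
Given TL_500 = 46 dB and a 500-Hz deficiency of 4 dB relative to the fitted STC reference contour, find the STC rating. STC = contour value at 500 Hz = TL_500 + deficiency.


By ASTM E413, STC = value of the fitted reference contour at 500 Hz.
Contour value at 500 Hz = TL_500 + deficiency = 46 + 4 = 50
STC = 50


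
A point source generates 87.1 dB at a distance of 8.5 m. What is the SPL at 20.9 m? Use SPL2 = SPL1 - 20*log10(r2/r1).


r2/r1 = 20.9/8.5 = 2.45882
Correction = 20*log10(2.45882) = 7.81453 dB
SPL2 = 87.1 - 7.81453 = 79.285 dB


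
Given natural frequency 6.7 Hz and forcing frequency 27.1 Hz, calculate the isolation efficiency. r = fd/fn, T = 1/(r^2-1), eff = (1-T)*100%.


r = 27.1 / 6.7 = 4.04478
r^2 - 1 = 4.04478^2 - 1 = 15.3602
T = 1/15.3602 = 0.0651033
Efficiency = (1 - 0.0651033)*100 = 93.49 %


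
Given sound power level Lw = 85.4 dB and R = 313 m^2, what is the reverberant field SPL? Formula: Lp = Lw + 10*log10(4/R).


4/R = 4/313 = 0.0127796
Lp = 85.4 + 10*log10(0.0127796) = 66.465 dB


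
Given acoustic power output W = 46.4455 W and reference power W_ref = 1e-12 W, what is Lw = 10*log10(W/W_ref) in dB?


W / W_ref = 46.4455 / 1e-12 = 4.64455e+13
Lw = 10 * log10(4.64455e+13) = 136.67 dB


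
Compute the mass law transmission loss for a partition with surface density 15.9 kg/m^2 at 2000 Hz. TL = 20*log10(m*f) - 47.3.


m * f = 15.9 * 2000 = 31800
20*log10(31800) = 90.0485 dB
TL = 90.0485 - 47.3 = 42.749 dB


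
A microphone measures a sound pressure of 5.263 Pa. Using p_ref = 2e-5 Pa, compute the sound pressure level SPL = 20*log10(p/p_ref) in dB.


p / p_ref = 5.263 / 2e-5 = 263150
SPL = 20 * log10(263150) = 108.4 dB


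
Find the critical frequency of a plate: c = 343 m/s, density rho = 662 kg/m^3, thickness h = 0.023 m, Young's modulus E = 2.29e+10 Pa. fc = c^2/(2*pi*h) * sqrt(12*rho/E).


12*rho/E = 12*662/2.29e+10 = 3.469e-07
sqrt(12*rho/E) = sqrt(3.469e-07) = 0.000588982
c^2/(2*pi*h) = 343^2/(2*pi*0.023) = 814105
fc = 814105 * 0.000588982 = 479.49 Hz


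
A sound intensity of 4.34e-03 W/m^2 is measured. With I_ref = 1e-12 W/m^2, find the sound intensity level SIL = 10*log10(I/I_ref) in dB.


I / I_ref = 4.34e-03 / 1e-12 = 4.34e+09
SIL = 10 * log10(4.34e+09) = 96.375 dB


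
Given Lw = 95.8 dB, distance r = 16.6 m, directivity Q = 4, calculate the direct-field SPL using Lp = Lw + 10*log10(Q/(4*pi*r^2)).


4*pi*r^2 = 4*pi*16.6^2 = 3462.79 m^2
Q / (4*pi*r^2) = 4 / 3462.79 = 0.00115514
Lp = 95.8 + 10*log10(0.00115514) = 66.426 dB


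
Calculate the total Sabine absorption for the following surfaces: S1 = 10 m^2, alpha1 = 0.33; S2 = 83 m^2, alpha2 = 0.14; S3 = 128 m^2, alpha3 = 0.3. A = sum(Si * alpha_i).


10 * 0.33 = 3.3
83 * 0.14 = 11.62
128 * 0.3 = 38.4
A_total = 3.3 + 11.62 + 38.4 = 53.32 m^2


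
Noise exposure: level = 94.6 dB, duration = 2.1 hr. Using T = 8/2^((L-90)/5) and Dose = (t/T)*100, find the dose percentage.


T_allowed = 8 / 2^((94.6 - 90)/5) = 4.22807 hr
Dose = 2.1 / 4.22807 * 100 = 49.668 %


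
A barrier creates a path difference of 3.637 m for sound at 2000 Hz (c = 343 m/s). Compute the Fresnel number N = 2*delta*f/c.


N = 2*delta*f/c = 2*delta/lambda, where lambda = c/f
lambda = 343 / 2000 = 0.1715 m
N = 2 * 3.637 / 0.1715 = 42.414


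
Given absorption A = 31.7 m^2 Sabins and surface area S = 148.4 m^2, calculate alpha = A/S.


Absorption coefficient = absorbed power / incident power
alpha = A / S = 31.7 / 148.4 = 0.21361


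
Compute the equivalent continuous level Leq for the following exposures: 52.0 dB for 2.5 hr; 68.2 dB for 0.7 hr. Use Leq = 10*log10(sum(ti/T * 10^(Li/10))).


T_total = 2.5 + 0.7 = 3.2 hr
(2.5/3.2) * 10^(52.0/10) = 123820
(0.7/3.2) * 10^(68.2/10) = 1.44527e+06
Sum = 123820 + 1.44527e+06 = 1.56909e+06
Leq = 10*log10(1.56909e+06) = 61.956 dB


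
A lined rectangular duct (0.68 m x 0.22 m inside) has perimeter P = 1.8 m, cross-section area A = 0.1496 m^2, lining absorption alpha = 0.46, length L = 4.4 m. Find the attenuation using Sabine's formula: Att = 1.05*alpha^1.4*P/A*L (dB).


alpha^1.4 = 0.46^1.4 = 0.337179
Attenuation rate = 1.05 * alpha^1.4 * P / A
= 1.05 * 0.337179 * 1.8 / 0.1496 = 4.25981 dB/m
Total Att = 4.25981 * 4.4 = 18.743 dB


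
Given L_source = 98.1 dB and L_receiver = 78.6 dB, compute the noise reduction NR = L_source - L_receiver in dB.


NR = L_source - L_receiver (difference between source and receiving room levels)
NR = 98.1 - 78.6 = 19.5 dB


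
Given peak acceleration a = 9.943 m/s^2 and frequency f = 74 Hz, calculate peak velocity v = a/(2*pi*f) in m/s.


omega = 2*pi*f = 2*pi*74 = 464.956 rad/s
v = a / omega = 9.943 / 464.956 = 0.021385 m/s


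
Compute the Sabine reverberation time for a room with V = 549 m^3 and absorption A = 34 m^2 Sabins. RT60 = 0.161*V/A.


RT60 = 0.161 * 549 / 34 = 2.5997 s


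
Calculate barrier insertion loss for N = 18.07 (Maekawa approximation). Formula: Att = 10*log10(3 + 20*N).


3 + 20*N = 3 + 20*18.07 = 364.4
Att = 10*log10(364.4) = 25.616 dB


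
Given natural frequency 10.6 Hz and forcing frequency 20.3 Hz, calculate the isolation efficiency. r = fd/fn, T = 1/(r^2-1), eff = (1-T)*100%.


r = 20.3 / 10.6 = 1.91509
r^2 - 1 = 1.91509^2 - 1 = 2.66757
T = 1/2.66757 = 0.374873
Efficiency = (1 - 0.374873)*100 = 62.513 %


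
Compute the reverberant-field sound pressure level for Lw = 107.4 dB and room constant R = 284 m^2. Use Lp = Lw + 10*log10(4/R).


4/R = 4/284 = 0.0140845
Lp = 107.4 + 10*log10(0.0140845) = 88.887 dB


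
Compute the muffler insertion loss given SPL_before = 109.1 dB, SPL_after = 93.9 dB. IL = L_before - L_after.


Insertion loss = SPL without muffler - SPL with muffler
IL = 109.1 - 93.9 = 15.2 dB


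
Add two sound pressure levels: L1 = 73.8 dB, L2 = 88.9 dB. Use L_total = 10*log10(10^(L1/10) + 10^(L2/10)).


10^(73.8/10) = 2.39883e+07
10^(88.9/10) = 7.76247e+08
Sum = 2.39883e+07 + 7.76247e+08 = 8.00235e+08
L_total = 10*log10(8.00235e+08) = 89.032 dB


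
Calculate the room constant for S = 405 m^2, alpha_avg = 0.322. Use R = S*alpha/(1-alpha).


R = 405 * 0.322 / (1 - 0.322) = 192.35 m^2


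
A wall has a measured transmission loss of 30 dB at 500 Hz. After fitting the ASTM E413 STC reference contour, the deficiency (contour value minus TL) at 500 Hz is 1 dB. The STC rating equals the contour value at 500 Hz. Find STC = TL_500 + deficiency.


By ASTM E413, STC = value of the fitted reference contour at 500 Hz.
Contour value at 500 Hz = TL_500 + deficiency = 30 + 1 = 31
STC = 31


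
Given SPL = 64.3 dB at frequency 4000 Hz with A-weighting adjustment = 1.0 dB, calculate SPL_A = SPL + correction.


A-weighting table: 4000 Hz -> 1.0 dB correction
SPL_A = SPL + correction = 64.3 + (1.0) = 65.3 dBA


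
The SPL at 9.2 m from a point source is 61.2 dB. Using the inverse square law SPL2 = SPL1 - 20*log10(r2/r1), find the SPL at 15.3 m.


r2/r1 = 15.3/9.2 = 1.66304
Correction = 20*log10(1.66304) = 4.41805 dB
SPL2 = 61.2 - 4.41805 = 56.782 dB


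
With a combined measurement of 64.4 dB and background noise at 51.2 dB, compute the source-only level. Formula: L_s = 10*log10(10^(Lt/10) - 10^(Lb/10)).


10^(64.4/10) = 2.75423e+06
10^(51.2/10) = 131826
Difference = 2.75423e+06 - 131826 = 2.6224e+06
L_source = 10*log10(2.6224e+06) = 64.187 dB


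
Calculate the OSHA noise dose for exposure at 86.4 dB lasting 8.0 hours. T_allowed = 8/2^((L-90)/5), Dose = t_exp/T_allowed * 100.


T_allowed = 8 / 2^((86.4 - 90)/5) = 13.1775 hr
Dose = 8.0 / 13.1775 * 100 = 60.71 %


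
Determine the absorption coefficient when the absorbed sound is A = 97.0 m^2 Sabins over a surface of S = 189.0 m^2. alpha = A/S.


Absorption coefficient = absorbed power / incident power
alpha = A / S = 97.0 / 189.0 = 0.51323


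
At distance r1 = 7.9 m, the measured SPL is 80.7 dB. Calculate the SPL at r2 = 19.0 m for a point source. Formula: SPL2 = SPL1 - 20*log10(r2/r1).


r2/r1 = 19.0/7.9 = 2.40506
Correction = 20*log10(2.40506) = 7.62252 dB
SPL2 = 80.7 - 7.62252 = 73.077 dB


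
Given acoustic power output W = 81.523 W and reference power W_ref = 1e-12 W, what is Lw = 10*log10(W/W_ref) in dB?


W / W_ref = 81.523 / 1e-12 = 8.1523e+13
Lw = 10 * log10(8.1523e+13) = 139.11 dB


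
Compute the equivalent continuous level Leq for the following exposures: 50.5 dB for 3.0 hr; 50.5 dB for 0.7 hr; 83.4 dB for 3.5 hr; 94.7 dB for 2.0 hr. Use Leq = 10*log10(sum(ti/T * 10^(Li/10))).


T_total = 3.0 + 0.7 + 3.5 + 2.0 = 9.2 hr
(3.0/9.2) * 10^(50.5/10) = 36587.6
(0.7/9.2) * 10^(50.5/10) = 8537.1
(3.5/9.2) * 10^(83.4/10) = 8.32301e+07
(2.0/9.2) * 10^(94.7/10) = 6.41567e+08
Sum = 36587.6 + 8537.1 + 8.32301e+07 + 6.41567e+08 = 7.24842e+08
Leq = 10*log10(7.24842e+08) = 88.602 dB


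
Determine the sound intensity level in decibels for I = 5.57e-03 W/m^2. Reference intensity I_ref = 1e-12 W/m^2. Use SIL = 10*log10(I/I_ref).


I / I_ref = 5.57e-03 / 1e-12 = 5.57e+09
SIL = 10 * log10(5.57e+09) = 97.459 dB


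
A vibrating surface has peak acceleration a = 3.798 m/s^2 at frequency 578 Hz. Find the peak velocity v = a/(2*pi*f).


omega = 2*pi*f = 2*pi*578 = 3631.68 rad/s
v = a / omega = 3.798 / 3631.68 = 0.0010458 m/s


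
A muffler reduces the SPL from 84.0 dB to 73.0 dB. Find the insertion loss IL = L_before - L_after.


Insertion loss = SPL without muffler - SPL with muffler
IL = 84.0 - 73.0 = 11 dB


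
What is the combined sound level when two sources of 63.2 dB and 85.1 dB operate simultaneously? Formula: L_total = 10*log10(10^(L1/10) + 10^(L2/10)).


10^(63.2/10) = 2.0893e+06
10^(85.1/10) = 3.23594e+08
Sum = 2.0893e+06 + 3.23594e+08 = 3.25683e+08
L_total = 10*log10(3.25683e+08) = 85.128 dB


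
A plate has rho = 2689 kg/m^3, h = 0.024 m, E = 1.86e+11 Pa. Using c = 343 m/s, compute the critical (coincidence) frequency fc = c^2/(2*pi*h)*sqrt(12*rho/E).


12*rho/E = 12*2689/1.86e+11 = 1.73484e-07
sqrt(12*rho/E) = sqrt(1.73484e-07) = 0.000416514
c^2/(2*pi*h) = 343^2/(2*pi*0.024) = 780184
fc = 780184 * 0.000416514 = 324.96 Hz


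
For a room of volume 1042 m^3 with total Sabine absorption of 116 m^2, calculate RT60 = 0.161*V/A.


RT60 = 0.161 * 1042 / 116 = 1.4462 s


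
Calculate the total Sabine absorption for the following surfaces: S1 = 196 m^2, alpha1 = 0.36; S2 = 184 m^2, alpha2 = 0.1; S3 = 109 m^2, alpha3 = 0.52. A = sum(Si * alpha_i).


196 * 0.36 = 70.56
184 * 0.1 = 18.4
109 * 0.52 = 56.68
A_total = 70.56 + 18.4 + 56.68 = 145.64 m^2


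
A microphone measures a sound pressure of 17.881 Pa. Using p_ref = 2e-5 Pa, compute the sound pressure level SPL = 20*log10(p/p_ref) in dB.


p / p_ref = 17.881 / 2e-5 = 894050
SPL = 20 * log10(894050) = 119.03 dB


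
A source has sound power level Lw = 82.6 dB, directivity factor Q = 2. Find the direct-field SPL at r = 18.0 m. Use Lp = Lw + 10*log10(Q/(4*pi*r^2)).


4*pi*r^2 = 4*pi*18.0^2 = 4071.5 m^2
Q / (4*pi*r^2) = 2 / 4071.5 = 0.000491219
Lp = 82.6 + 10*log10(0.000491219) = 49.513 dB


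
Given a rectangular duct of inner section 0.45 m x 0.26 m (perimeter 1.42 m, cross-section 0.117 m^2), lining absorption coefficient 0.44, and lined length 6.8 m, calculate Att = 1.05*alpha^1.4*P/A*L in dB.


alpha^1.4 = 0.44^1.4 = 0.316835
Attenuation rate = 1.05 * alpha^1.4 * P / A
= 1.05 * 0.316835 * 1.42 / 0.117 = 4.03762 dB/m
Total Att = 4.03762 * 6.8 = 27.456 dB


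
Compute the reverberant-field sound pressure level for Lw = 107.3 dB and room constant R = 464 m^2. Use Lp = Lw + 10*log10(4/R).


4/R = 4/464 = 0.00862069
Lp = 107.3 + 10*log10(0.00862069) = 86.655 dB


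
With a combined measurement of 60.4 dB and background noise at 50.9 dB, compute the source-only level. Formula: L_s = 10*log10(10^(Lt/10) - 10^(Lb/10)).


10^(60.4/10) = 1.09648e+06
10^(50.9/10) = 123027
Difference = 1.09648e+06 - 123027 = 973453
L_source = 10*log10(973453) = 59.883 dB


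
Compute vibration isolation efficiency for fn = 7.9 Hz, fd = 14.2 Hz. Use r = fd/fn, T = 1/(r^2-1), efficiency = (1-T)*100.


r = 14.2 / 7.9 = 1.79747
r^2 - 1 = 1.79747^2 - 1 = 2.2309
T = 1/2.2309 = 0.44825
Efficiency = (1 - 0.44825)*100 = 55.175 %


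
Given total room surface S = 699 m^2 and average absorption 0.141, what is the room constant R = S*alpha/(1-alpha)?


R = 699 * 0.141 / (1 - 0.141) = 114.74 m^2


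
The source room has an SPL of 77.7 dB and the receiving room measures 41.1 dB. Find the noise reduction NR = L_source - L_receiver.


NR = L_source - L_receiver (difference between source and receiving room levels)
NR = 77.7 - 41.1 = 36.6 dB


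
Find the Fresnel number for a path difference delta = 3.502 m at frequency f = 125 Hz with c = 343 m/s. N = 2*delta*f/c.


N = 2*delta*f/c = 2*delta/lambda, where lambda = c/f
lambda = 343 / 125 = 2.744 m
N = 2 * 3.502 / 2.744 = 2.5525


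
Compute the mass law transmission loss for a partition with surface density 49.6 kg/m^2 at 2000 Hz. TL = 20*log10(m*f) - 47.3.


m * f = 49.6 * 2000 = 99200
20*log10(99200) = 99.9302 dB
TL = 99.9302 - 47.3 = 52.63 dB


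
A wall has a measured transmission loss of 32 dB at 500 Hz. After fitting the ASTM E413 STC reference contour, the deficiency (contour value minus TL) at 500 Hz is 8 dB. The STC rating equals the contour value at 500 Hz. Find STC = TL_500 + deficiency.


By ASTM E413, STC = value of the fitted reference contour at 500 Hz.
Contour value at 500 Hz = TL_500 + deficiency = 32 + 8 = 40
STC = 40


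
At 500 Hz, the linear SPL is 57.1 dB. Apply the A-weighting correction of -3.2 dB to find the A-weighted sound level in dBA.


A-weighting table: 500 Hz -> -3.2 dB correction
SPL_A = SPL + correction = 57.1 + (-3.2) = 53.9 dBA


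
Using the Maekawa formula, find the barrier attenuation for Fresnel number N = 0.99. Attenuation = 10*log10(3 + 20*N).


3 + 20*N = 3 + 20*0.99 = 22.8
Att = 10*log10(22.8) = 13.579 dB


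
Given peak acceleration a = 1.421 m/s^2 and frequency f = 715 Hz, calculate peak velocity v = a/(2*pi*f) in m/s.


omega = 2*pi*f = 2*pi*715 = 4492.48 rad/s
v = a / omega = 1.421 / 4492.48 = 0.00031631 m/s


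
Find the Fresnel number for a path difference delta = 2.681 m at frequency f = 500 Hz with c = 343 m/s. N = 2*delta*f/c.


N = 2*delta*f/c = 2*delta/lambda, where lambda = c/f
lambda = 343 / 500 = 0.686 m
N = 2 * 2.681 / 0.686 = 7.8163


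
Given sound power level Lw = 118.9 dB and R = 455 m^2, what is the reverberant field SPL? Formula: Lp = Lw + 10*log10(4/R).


4/R = 4/455 = 0.00879121
Lp = 118.9 + 10*log10(0.00879121) = 98.34 dB


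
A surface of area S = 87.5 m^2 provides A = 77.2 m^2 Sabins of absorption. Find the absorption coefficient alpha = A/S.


Absorption coefficient = absorbed power / incident power
alpha = A / S = 77.2 / 87.5 = 0.88229


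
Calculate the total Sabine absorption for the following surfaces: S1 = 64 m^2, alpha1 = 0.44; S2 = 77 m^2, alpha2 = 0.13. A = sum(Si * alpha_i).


64 * 0.44 = 28.16
77 * 0.13 = 10.01
A_total = 28.16 + 10.01 = 38.17 m^2


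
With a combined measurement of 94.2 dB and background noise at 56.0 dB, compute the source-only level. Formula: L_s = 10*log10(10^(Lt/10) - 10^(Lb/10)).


10^(94.2/10) = 2.63027e+09
10^(56.0/10) = 398107
Difference = 2.63027e+09 - 398107 = 2.62987e+09
L_source = 10*log10(2.62987e+09) = 94.199 dB


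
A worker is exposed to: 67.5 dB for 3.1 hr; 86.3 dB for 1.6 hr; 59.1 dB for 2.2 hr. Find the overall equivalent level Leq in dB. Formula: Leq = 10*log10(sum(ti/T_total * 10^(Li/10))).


T_total = 3.1 + 1.6 + 2.2 = 6.9 hr
(3.1/6.9) * 10^(67.5/10) = 2.52646e+06
(1.6/6.9) * 10^(86.3/10) = 9.8917e+07
(2.2/6.9) * 10^(59.1/10) = 259163
Sum = 2.52646e+06 + 9.8917e+07 + 259163 = 1.01703e+08
Leq = 10*log10(1.01703e+08) = 80.073 dB
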